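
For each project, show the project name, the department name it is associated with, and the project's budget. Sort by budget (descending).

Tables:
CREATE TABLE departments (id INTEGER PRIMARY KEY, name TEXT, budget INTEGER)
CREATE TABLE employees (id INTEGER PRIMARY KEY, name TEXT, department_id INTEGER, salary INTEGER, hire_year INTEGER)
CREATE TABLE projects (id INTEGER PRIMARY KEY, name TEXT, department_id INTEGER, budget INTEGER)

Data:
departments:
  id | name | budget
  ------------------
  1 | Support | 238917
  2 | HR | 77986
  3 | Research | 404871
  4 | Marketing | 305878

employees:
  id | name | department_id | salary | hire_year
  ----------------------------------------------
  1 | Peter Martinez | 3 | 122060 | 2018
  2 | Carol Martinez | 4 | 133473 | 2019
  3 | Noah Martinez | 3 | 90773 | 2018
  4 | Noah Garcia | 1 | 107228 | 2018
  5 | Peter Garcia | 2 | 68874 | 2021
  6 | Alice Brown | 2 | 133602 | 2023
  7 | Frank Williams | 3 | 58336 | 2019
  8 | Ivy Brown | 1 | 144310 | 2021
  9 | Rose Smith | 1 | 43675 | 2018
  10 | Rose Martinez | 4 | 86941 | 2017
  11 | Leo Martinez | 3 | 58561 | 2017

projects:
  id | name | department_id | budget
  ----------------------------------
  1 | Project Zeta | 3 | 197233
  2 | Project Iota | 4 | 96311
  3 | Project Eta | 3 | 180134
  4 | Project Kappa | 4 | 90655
SELECT c.name, p.name AS department, c.budget FROM projects c JOIN departments p ON c.department_id = p.id ORDER BY c.budget DESC

Execution result:
name | department | budget
Project Zeta | Research | 197233
Project Eta | Research | 180134
Project Iota | Marketing | 96311
Project Kappa | Marketing | 90655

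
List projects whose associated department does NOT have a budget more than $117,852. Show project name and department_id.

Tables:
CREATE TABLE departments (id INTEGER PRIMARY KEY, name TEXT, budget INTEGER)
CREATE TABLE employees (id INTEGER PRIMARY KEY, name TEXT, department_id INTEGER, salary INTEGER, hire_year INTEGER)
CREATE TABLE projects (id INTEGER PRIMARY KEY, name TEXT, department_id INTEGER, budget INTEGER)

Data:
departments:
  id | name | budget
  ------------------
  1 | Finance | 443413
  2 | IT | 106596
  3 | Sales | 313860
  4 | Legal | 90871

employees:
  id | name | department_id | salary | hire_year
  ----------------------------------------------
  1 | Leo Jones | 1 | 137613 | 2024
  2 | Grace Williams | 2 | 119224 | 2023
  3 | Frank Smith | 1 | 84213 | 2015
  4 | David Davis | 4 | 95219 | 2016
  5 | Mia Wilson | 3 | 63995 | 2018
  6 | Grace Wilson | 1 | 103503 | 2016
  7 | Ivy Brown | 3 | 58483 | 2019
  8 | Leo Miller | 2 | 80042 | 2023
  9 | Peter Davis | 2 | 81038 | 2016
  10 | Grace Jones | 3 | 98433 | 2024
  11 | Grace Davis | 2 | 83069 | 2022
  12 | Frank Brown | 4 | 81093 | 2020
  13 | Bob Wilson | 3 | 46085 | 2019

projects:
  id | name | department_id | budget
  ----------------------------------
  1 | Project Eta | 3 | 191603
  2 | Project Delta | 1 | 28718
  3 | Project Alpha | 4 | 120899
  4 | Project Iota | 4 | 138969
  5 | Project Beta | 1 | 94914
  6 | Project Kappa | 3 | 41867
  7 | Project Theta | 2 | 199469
SELECT name, department_id FROM projects WHERE department_id NOT IN (SELECT id FROM departments WHERE budget > 117852)

Execution result:
name | department_id
Project Alpha | 4
Project Iota | 4
Project Theta | 2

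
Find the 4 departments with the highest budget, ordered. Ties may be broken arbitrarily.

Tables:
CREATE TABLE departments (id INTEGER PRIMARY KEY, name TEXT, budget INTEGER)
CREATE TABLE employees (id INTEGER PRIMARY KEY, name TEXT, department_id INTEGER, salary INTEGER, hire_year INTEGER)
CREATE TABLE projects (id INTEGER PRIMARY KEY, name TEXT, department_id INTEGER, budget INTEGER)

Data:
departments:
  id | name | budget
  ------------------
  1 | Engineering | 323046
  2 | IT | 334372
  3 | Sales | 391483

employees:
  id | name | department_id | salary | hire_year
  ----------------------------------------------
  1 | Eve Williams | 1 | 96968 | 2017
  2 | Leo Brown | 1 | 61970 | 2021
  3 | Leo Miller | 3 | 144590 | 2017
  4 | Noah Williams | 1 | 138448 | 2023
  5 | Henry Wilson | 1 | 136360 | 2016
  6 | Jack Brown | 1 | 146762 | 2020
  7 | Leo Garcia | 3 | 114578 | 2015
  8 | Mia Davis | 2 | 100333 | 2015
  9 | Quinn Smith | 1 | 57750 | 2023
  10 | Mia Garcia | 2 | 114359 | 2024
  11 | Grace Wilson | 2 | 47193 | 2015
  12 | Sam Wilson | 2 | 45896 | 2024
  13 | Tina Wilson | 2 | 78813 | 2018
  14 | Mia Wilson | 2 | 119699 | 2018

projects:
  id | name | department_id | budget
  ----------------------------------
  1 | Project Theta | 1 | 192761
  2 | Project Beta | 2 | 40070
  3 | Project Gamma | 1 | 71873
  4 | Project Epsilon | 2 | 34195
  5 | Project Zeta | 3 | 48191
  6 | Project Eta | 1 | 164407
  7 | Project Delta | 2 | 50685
SELECT name, budget FROM departments ORDER BY budget DESC LIMIT 4

Execution result:
name | budget
Sales | 391483
IT | 334372
Engineering | 323046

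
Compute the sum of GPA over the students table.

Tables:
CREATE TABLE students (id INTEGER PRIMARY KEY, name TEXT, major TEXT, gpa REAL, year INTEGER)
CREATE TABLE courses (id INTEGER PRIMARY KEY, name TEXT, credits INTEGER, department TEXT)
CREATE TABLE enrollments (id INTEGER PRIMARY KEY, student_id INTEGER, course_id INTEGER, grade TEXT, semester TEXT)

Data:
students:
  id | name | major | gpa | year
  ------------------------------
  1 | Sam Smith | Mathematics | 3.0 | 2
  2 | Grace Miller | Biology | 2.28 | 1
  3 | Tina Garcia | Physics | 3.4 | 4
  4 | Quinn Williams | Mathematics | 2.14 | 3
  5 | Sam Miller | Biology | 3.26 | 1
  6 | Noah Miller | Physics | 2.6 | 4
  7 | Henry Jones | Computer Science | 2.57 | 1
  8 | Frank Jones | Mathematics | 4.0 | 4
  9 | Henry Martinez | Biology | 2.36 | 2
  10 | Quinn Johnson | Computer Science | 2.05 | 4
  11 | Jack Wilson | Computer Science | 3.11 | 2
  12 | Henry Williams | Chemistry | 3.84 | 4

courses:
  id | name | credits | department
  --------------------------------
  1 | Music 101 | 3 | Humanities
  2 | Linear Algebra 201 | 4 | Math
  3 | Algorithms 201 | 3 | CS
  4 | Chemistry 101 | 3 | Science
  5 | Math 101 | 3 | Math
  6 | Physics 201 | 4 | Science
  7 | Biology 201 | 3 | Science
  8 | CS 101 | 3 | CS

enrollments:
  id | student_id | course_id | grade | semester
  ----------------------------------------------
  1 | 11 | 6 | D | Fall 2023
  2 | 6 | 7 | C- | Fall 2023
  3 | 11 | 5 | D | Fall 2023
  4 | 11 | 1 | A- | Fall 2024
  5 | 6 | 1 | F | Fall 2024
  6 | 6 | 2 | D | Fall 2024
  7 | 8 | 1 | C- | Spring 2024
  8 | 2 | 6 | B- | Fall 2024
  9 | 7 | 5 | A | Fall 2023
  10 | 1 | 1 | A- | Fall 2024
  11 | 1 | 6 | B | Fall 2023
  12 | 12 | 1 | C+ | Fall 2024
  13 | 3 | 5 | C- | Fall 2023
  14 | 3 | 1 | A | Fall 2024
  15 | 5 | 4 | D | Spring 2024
SELECT SUM(gpa) FROM students

Execution result:
34.61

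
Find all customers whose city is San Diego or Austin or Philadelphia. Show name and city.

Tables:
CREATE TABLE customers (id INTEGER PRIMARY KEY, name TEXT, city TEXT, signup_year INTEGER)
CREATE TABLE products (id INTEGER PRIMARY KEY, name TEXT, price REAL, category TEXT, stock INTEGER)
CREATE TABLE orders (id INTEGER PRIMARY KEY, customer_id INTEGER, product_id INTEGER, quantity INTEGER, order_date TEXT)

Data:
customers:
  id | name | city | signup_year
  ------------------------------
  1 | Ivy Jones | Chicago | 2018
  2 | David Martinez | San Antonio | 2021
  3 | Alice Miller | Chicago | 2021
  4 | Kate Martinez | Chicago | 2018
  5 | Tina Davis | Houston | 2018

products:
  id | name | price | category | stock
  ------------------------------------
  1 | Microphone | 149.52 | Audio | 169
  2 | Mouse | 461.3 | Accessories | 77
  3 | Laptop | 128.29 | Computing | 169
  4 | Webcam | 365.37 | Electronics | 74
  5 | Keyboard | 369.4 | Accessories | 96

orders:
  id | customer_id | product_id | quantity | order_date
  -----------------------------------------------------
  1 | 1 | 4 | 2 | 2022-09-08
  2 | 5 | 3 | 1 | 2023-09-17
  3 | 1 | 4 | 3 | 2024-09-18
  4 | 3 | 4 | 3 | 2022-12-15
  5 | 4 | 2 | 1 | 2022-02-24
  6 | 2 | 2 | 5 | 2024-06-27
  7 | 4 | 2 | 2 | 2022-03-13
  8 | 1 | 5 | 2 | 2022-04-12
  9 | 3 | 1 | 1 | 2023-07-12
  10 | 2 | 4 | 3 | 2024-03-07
SELECT name, city FROM customers WHERE city IN ('San Diego', 'Austin', 'Philadelphia')

Execution result:
(no rows)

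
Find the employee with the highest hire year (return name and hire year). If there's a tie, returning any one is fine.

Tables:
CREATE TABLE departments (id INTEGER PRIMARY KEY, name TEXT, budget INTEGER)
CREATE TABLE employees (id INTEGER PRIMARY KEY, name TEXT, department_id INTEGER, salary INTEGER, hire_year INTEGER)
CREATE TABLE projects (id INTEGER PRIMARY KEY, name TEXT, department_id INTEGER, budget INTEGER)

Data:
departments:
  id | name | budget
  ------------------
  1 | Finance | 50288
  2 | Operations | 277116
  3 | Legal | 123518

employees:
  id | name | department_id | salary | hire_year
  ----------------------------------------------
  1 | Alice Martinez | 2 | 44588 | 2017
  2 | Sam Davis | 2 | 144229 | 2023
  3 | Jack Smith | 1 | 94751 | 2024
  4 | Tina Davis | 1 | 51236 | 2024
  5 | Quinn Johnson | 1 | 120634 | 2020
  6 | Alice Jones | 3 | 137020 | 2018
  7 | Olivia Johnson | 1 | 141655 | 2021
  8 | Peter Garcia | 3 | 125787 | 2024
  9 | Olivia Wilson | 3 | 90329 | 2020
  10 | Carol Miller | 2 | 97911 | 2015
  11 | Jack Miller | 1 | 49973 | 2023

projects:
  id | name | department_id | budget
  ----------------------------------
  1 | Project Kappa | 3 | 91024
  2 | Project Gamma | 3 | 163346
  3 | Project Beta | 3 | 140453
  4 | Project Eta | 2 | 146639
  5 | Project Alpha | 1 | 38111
SELECT name, hire_year FROM employees ORDER BY hire_year DESC LIMIT 1

Execution result:
name | hire_year
Jack Smith | 2024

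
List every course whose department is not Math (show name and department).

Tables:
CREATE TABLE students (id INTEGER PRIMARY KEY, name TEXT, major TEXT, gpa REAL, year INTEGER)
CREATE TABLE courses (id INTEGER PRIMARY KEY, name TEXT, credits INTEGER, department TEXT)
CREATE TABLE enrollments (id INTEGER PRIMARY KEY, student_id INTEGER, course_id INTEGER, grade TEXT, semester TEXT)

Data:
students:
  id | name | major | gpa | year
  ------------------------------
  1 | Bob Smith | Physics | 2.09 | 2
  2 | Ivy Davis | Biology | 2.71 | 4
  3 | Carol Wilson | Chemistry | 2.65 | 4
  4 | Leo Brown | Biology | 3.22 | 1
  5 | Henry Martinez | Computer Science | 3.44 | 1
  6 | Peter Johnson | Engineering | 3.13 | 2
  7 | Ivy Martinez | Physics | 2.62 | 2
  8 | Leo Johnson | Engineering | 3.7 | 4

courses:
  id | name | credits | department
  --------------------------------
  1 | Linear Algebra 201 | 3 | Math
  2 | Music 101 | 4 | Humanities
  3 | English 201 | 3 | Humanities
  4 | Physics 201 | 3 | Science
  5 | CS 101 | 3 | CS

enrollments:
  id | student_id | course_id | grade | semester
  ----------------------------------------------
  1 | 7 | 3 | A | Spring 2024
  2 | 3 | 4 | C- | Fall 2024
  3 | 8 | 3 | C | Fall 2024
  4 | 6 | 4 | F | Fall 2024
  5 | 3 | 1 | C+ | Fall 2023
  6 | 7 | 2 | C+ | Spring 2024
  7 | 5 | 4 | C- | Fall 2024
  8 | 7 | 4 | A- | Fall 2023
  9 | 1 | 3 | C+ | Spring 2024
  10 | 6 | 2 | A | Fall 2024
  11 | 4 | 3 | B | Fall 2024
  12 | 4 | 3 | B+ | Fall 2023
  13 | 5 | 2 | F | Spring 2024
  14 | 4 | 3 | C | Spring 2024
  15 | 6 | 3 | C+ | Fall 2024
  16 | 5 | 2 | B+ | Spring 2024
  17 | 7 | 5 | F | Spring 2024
SELECT name, department FROM courses WHERE department <> 'Math'

Execution result:
name | department
Music 101 | Humanities
English 201 | Humanities
Physics 201 | Science
CS 101 | CS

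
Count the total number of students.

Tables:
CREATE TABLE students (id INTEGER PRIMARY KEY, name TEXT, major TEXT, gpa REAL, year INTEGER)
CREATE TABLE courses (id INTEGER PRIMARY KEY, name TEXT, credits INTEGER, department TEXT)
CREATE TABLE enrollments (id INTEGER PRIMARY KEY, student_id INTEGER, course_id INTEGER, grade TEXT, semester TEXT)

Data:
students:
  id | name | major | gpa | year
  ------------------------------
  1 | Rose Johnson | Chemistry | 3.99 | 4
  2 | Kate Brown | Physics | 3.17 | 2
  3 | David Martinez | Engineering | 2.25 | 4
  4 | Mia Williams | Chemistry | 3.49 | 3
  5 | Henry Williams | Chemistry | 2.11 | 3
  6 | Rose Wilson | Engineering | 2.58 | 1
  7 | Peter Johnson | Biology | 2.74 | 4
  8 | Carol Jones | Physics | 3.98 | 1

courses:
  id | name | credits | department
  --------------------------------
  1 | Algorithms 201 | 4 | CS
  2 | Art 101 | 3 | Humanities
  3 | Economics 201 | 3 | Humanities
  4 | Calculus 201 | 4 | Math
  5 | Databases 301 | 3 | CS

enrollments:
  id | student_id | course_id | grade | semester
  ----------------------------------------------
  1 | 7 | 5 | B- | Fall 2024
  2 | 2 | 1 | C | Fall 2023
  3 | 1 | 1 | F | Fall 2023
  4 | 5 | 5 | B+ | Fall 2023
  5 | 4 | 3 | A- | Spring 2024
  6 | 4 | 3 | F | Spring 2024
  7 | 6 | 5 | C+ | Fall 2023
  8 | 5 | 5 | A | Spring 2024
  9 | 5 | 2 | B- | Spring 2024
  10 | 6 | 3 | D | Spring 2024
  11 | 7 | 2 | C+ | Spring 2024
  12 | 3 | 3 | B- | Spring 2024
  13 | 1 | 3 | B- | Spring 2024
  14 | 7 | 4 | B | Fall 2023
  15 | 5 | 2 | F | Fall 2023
SELECT COUNT(*) FROM students

Execution result:
8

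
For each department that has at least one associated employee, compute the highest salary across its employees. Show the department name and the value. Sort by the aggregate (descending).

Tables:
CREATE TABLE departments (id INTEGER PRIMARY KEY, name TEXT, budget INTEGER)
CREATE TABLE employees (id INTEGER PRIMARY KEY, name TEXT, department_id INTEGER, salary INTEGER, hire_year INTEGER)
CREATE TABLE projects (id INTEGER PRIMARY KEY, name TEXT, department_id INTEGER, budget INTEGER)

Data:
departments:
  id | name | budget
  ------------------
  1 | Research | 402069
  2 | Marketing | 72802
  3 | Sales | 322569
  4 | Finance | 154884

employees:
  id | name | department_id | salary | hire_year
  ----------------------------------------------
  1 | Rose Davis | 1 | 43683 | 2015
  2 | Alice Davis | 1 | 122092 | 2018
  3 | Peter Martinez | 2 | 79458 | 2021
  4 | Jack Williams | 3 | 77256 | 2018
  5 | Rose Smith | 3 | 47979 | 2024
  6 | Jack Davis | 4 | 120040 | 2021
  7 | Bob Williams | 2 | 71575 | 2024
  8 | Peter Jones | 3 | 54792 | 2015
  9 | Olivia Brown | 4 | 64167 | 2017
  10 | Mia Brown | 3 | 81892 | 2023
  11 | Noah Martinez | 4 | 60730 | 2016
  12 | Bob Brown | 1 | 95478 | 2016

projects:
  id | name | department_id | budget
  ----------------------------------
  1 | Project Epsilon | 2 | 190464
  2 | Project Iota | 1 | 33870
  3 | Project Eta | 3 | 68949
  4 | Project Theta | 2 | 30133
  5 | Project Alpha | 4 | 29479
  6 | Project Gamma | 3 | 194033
SELECT p.name, MAX(c.salary) AS max_salary FROM employees c JOIN departments p ON c.department_id = p.id GROUP BY p.id, p.name ORDER BY max_salary DESC

Execution result:
name | max_salary
Research | 122092
Finance | 120040
Sales | 81892
Marketing | 79458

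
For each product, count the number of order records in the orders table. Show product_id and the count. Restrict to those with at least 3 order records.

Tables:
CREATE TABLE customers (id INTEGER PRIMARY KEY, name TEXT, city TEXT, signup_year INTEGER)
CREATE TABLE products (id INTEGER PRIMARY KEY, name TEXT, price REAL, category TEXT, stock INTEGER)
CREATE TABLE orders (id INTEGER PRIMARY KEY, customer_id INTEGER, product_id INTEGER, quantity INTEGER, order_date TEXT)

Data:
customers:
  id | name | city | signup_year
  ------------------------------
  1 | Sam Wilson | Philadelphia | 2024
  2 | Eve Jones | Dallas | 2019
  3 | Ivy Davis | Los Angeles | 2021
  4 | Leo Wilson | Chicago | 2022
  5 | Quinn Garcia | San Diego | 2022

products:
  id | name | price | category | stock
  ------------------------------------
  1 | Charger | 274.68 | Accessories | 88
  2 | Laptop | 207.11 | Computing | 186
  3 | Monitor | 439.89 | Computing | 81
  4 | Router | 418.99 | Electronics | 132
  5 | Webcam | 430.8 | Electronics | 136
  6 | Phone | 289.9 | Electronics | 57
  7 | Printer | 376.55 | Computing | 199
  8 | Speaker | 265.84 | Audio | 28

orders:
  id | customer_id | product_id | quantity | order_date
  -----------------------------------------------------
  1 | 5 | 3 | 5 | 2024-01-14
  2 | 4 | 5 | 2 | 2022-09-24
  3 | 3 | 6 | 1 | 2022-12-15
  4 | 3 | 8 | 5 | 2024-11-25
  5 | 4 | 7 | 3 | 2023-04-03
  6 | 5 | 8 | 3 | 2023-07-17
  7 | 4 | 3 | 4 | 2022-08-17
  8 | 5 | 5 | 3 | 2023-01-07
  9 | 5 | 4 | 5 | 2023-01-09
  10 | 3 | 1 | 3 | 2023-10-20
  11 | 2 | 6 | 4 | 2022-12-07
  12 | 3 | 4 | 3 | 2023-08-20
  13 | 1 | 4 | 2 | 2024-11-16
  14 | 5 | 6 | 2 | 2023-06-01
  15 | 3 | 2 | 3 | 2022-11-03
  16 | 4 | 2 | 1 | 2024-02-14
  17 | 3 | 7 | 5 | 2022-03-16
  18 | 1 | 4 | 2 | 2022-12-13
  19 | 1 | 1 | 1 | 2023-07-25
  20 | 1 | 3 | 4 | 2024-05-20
SELECT product_id, COUNT(*) AS order_count FROM orders GROUP BY product_id HAVING COUNT(*) >= 3

Execution result:
product_id | order_count
3 | 3
4 | 4
6 | 3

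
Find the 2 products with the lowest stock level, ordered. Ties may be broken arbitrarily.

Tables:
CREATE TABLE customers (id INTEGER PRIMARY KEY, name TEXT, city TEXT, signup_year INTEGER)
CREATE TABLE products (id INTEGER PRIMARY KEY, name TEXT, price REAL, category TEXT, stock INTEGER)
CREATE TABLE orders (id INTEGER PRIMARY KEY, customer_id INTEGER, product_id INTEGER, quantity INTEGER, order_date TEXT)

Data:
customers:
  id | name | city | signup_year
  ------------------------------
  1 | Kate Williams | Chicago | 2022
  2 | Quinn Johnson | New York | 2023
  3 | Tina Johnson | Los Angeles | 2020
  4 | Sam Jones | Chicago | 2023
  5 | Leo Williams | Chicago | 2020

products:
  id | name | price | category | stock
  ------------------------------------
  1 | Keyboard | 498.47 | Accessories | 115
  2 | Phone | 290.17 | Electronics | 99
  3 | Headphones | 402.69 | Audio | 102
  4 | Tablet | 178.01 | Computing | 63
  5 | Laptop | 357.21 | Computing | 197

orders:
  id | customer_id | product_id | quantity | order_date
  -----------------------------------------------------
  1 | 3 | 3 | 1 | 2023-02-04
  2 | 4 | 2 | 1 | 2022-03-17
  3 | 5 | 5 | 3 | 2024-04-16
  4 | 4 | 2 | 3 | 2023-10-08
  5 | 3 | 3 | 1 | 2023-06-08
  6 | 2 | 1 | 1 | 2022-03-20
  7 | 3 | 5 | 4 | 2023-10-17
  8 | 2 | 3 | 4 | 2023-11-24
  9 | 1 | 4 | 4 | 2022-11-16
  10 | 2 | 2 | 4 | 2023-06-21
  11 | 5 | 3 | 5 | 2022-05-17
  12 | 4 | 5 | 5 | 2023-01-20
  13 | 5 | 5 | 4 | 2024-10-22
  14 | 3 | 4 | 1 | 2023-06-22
SELECT name, stock FROM products ORDER BY stock ASC LIMIT 2

Execution result:
name | stock
Tablet | 63
Phone | 99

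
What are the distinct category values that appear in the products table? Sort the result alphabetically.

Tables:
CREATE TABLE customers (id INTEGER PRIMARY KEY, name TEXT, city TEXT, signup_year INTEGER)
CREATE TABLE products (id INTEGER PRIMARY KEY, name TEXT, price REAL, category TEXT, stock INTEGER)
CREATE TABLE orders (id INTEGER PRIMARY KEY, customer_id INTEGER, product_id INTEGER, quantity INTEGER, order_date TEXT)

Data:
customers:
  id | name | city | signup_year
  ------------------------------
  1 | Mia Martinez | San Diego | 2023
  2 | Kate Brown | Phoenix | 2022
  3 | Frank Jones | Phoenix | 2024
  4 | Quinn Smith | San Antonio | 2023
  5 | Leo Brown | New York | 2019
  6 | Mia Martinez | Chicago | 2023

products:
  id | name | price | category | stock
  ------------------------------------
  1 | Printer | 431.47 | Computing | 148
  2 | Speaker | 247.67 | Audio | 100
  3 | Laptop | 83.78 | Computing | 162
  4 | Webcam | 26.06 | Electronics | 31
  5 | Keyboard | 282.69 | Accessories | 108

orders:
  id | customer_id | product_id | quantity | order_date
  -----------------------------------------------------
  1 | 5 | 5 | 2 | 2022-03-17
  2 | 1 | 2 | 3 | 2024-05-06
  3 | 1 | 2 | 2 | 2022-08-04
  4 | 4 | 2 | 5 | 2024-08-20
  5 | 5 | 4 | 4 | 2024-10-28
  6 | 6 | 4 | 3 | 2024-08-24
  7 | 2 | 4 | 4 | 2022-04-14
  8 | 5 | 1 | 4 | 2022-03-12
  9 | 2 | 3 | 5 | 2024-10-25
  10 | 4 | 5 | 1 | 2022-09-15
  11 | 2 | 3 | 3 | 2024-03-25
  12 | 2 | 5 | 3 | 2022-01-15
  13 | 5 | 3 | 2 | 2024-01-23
SELECT DISTINCT category FROM products ORDER BY category

Execution result:
category
Accessories
Audio
Computing
Electronics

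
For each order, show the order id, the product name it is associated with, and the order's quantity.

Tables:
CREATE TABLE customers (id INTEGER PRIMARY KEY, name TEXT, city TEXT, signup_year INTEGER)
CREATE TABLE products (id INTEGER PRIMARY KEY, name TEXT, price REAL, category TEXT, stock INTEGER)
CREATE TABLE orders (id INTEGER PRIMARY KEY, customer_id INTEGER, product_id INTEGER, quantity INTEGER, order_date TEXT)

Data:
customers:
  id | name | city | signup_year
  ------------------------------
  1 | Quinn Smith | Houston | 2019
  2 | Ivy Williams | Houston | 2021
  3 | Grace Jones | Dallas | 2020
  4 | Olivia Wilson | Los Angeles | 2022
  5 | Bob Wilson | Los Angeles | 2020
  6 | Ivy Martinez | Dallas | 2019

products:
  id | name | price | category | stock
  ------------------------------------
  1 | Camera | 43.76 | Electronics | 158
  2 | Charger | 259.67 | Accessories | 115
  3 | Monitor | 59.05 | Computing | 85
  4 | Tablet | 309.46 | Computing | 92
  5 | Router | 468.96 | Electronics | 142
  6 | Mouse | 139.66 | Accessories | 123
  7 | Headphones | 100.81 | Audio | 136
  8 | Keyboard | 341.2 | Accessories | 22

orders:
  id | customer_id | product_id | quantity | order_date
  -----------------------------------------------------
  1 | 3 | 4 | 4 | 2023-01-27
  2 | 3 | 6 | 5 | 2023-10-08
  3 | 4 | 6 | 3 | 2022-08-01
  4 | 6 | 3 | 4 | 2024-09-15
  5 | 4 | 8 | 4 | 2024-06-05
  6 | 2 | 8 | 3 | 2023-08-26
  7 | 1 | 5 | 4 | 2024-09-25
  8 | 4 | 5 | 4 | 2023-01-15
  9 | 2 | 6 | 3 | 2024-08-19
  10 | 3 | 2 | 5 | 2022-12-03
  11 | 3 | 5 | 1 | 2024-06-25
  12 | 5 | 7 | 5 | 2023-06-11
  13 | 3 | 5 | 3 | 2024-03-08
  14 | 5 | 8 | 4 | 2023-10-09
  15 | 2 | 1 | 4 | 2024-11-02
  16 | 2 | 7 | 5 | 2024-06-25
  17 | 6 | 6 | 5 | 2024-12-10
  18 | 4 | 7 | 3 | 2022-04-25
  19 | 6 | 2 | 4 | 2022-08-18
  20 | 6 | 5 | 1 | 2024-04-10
SELECT c.id, p.name AS product, c.quantity FROM orders c JOIN products p ON c.product_id = p.id

Execution result:
id | product | quantity
1 | Tablet | 4
2 | Mouse | 5
3 | Mouse | 3
4 | Monitor | 4
5 | Keyboard | 4
6 | Keyboard | 3
7 | Router | 4
8 | Router | 4
9 | Mouse | 3
10 | Charger | 5
11 | Router | 1
12 | Headphones | 5
13 | Router | 3
14 | Keyboard | 4
15 | Camera | 4
16 | Headphones | 5
17 | Mouse | 5
18 | Headphones | 3
19 | Charger | 4
20 | Router | 1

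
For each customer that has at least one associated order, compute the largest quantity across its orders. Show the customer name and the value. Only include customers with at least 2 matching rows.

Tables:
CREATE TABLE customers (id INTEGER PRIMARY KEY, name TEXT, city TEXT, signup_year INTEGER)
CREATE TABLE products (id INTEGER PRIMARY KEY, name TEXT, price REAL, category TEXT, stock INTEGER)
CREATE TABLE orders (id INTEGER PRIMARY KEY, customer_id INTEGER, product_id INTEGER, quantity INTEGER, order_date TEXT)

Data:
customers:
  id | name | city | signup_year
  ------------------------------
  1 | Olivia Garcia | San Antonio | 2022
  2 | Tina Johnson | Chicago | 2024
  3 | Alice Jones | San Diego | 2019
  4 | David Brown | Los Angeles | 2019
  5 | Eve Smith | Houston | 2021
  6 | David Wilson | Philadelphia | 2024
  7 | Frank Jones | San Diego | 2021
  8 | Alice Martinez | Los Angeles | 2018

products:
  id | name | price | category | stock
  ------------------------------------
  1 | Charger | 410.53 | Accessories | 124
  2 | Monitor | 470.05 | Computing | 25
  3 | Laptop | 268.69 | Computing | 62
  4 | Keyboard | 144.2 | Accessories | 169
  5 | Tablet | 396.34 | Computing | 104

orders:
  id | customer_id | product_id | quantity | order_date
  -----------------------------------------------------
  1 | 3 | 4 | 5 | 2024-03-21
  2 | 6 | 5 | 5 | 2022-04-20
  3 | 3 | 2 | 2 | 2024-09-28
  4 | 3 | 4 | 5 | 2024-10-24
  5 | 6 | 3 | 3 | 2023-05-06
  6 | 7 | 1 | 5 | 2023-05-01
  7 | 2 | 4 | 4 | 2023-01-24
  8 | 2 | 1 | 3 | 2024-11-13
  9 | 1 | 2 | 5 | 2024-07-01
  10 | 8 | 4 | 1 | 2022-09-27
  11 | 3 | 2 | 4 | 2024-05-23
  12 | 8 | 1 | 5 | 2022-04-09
SELECT p.name, MAX(c.quantity) AS max_quantity FROM orders c JOIN customers p ON c.customer_id = p.id GROUP BY p.id, p.name HAVING COUNT(*) >= 2

Execution result:
name | max_quantity
Tina Johnson | 4
Alice Jones | 5
David Wilson | 5
Alice Martinez | 5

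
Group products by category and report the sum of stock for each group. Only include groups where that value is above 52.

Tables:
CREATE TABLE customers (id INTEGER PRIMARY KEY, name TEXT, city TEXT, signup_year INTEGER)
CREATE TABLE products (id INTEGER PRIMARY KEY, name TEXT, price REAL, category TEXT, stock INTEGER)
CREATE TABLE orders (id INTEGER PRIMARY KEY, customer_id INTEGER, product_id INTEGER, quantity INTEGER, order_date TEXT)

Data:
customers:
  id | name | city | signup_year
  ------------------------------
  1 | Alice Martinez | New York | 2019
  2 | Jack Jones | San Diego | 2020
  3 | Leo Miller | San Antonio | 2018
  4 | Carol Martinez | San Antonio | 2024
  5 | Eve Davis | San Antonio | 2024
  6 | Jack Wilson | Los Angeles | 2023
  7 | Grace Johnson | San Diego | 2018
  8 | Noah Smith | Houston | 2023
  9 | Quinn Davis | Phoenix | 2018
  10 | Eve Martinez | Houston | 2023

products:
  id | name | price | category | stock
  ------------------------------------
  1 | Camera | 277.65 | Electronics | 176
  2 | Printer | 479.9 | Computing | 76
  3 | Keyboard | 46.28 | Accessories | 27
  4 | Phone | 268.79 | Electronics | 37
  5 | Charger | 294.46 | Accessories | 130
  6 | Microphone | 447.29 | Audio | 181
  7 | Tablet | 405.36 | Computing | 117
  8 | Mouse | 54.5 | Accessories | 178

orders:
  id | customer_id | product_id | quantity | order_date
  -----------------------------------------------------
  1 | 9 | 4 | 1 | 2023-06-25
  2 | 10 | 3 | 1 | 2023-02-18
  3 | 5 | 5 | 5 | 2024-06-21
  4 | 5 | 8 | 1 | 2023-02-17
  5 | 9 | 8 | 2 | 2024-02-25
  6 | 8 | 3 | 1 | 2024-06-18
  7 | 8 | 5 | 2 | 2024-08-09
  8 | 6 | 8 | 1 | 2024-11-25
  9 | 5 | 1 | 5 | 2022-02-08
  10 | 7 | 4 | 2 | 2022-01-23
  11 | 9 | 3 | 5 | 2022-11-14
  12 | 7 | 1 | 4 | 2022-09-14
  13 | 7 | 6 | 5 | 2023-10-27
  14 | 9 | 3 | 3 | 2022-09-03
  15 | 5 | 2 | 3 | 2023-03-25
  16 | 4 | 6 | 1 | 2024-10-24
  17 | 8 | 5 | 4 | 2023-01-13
SELECT category, SUM(stock) AS sum_stock FROM products GROUP BY category HAVING SUM(stock) > 52

Execution result:
category | sum_stock
Accessories | 335
Audio | 181
Computing | 193
Electronics | 213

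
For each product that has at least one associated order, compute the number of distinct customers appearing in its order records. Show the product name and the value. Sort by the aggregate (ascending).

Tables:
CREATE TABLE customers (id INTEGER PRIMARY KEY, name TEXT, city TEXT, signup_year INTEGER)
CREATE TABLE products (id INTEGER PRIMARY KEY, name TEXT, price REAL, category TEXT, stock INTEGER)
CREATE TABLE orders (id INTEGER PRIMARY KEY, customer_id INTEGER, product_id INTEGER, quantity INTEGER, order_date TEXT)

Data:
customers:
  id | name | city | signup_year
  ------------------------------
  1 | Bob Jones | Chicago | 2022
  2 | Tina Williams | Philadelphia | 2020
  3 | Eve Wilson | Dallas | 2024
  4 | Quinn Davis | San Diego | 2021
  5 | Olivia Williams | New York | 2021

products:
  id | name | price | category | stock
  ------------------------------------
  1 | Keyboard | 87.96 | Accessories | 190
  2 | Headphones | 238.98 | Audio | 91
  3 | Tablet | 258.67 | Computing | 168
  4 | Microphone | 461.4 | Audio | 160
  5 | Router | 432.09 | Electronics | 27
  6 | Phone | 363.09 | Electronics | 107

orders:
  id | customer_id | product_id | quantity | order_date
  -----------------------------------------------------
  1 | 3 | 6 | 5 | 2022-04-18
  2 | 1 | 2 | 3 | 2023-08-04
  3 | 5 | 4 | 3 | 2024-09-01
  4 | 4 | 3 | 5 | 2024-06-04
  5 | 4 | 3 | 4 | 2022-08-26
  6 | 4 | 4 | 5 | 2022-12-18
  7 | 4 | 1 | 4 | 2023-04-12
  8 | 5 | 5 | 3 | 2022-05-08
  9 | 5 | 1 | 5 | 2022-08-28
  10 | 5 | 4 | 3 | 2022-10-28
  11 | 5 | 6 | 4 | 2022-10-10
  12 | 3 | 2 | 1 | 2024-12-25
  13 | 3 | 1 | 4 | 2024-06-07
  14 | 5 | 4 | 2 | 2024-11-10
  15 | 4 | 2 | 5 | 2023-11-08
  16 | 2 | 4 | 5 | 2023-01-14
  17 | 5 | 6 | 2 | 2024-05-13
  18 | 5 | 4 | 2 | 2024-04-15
SELECT p.name, COUNT(DISTINCT c.customer_id) AS distinct_customer_count FROM orders c JOIN products p ON c.product_id = p.id GROUP BY p.id, p.name ORDER BY distinct_customer_count ASC

Execution result:
name | distinct_customer_count
Tablet | 1
Router | 1
Phone | 2
Keyboard | 3
Headphones | 3
Microphone | 3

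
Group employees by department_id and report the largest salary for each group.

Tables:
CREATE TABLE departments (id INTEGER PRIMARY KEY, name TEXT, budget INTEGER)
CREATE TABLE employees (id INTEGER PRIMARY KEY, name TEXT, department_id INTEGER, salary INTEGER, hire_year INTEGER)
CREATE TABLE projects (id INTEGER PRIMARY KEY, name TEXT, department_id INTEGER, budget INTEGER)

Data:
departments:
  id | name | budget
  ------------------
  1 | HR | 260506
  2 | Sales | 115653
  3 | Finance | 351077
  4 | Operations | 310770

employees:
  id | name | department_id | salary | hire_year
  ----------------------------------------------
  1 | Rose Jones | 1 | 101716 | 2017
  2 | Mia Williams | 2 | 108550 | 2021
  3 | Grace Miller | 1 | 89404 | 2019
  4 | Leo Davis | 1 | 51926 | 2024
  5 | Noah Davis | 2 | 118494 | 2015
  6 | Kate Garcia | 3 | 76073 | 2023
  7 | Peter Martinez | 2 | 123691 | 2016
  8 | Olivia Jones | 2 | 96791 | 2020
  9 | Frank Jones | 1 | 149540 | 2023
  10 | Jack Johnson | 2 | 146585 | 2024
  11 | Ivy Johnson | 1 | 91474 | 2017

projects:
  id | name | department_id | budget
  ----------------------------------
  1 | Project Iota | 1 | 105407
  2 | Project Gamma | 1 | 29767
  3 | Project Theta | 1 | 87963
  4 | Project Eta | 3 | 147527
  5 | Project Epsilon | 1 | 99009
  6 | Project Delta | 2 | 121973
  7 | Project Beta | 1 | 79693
SELECT department_id, MAX(salary) AS max_salary FROM employees GROUP BY department_id

Execution result:
department_id | max_salary
1 | 149540
2 | 146585
3 | 76073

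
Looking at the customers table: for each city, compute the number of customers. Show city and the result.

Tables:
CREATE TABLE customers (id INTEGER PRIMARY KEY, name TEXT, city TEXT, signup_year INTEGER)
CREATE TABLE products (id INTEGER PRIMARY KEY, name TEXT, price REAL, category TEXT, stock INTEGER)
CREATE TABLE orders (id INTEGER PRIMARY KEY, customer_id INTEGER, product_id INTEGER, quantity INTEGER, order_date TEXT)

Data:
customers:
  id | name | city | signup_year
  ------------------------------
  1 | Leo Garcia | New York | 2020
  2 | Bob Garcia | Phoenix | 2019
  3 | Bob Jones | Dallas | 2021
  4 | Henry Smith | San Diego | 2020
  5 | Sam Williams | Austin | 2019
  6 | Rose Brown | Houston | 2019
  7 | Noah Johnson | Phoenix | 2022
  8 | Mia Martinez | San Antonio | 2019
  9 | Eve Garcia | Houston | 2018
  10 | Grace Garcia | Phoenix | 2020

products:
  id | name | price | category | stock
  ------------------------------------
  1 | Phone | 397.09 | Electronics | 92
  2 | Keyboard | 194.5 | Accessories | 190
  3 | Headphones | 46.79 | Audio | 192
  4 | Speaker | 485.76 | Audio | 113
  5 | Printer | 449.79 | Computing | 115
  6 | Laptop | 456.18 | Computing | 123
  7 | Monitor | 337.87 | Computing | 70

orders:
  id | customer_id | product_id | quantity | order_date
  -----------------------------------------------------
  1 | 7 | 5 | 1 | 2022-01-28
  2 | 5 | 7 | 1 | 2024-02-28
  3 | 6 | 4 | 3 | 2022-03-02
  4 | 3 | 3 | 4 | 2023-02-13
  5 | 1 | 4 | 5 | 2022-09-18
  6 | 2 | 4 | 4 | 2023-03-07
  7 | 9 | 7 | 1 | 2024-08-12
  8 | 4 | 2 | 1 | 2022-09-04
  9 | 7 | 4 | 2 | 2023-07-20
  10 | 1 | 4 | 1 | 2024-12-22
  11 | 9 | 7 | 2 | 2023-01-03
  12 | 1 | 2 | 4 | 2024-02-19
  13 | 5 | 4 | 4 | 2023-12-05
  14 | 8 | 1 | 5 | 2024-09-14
SELECT city, COUNT(*) AS n FROM customers GROUP BY city

Execution result:
city | n
Austin | 1
Dallas | 1
Houston | 2
New York | 1
Phoenix | 3
San Antonio | 1
San Diego | 1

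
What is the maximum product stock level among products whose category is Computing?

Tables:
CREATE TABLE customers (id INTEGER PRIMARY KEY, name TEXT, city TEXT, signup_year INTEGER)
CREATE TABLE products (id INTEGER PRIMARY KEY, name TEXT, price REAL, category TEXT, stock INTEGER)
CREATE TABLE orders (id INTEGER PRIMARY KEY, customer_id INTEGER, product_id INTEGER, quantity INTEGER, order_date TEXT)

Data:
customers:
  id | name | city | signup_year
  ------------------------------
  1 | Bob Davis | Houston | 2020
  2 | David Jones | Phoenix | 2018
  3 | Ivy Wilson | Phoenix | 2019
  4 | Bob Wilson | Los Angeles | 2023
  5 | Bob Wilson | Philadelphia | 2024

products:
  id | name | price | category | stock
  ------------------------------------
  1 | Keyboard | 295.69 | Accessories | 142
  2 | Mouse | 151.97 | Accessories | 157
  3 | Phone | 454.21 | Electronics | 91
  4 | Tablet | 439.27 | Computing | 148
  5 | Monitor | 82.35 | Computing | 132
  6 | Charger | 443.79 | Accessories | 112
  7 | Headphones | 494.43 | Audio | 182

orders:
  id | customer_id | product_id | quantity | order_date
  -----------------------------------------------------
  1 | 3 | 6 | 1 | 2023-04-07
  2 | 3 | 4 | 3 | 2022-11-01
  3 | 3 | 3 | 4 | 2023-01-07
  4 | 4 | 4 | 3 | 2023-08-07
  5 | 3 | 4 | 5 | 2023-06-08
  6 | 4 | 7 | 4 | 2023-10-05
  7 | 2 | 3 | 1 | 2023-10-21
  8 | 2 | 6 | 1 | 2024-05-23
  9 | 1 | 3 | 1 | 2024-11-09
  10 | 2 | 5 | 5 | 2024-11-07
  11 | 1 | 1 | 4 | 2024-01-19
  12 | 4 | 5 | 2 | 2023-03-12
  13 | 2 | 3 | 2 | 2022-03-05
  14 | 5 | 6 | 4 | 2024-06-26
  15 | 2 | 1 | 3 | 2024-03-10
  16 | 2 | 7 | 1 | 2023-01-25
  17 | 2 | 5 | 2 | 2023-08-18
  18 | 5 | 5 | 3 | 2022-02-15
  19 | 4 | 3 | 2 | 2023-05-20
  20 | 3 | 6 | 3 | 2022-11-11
SELECT MAX(stock) FROM products WHERE category = 'Computing'

Execution result:
148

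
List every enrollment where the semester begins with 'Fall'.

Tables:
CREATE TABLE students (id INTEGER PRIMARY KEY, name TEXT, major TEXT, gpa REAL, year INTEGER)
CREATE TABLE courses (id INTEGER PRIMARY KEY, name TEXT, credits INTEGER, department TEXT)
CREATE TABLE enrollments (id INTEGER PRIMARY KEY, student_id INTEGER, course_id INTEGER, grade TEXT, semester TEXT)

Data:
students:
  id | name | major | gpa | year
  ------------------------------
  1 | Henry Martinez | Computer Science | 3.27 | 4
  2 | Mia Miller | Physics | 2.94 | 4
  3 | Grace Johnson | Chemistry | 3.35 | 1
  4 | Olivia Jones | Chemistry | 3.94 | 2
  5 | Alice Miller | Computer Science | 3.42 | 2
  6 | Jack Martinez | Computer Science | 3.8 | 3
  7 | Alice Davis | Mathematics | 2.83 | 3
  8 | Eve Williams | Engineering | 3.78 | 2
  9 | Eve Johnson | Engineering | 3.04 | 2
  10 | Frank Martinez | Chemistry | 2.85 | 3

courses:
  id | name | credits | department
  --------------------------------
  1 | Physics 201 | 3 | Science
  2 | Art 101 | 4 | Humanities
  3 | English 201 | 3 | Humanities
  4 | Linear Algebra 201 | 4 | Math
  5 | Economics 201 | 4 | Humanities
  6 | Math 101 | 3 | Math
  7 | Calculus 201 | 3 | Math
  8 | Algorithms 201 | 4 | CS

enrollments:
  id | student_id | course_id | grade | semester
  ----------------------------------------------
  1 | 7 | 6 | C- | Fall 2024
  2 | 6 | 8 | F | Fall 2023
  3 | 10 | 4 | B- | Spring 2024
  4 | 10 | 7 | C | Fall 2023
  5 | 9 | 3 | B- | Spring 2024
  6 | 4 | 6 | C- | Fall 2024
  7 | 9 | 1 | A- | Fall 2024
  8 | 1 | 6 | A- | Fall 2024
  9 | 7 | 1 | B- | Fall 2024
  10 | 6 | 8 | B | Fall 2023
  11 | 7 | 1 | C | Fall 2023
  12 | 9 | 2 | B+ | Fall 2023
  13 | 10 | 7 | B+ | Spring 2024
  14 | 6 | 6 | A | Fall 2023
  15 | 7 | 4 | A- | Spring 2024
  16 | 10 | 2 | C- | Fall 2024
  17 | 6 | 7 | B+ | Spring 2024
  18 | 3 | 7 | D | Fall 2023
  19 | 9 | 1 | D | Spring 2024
SELECT id, semester FROM enrollments WHERE semester LIKE 'Fall%'

Execution result:
id | semester
1 | Fall 2024
2 | Fall 2023
4 | Fall 2023
6 | Fall 2024
7 | Fall 2024
8 | Fall 2024
9 | Fall 2024
10 | Fall 2023
11 | Fall 2023
12 | Fall 2023
14 | Fall 2023
16 | Fall 2024
18 | Fall 2023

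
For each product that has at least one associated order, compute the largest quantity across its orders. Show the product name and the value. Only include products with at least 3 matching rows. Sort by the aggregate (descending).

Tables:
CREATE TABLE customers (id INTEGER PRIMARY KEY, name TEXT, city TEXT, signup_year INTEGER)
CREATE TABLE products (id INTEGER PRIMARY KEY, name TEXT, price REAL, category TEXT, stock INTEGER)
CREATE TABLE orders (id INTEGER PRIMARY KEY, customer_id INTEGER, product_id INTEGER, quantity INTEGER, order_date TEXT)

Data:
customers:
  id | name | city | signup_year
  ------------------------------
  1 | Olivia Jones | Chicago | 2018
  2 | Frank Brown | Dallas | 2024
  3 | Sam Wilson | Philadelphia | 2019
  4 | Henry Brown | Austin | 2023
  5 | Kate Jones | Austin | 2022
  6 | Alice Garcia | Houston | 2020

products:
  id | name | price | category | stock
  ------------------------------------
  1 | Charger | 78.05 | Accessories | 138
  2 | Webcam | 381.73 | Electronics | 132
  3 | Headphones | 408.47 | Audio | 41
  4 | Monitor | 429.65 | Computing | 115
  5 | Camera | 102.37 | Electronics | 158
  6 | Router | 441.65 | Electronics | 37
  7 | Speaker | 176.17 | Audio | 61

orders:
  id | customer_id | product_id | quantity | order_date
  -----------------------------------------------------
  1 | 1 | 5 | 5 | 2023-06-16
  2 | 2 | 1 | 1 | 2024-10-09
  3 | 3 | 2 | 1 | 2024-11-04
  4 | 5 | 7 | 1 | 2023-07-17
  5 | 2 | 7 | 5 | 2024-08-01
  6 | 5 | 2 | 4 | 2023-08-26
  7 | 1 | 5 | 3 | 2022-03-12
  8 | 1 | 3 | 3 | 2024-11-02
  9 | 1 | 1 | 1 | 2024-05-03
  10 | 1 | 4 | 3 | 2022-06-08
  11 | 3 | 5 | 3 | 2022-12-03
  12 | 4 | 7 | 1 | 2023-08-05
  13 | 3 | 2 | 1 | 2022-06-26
SELECT p.name, MAX(c.quantity) AS max_quantity FROM orders c JOIN products p ON c.product_id = p.id GROUP BY p.id, p.name HAVING COUNT(*) >= 3 ORDER BY max_quantity DESC

Execution result:
name | max_quantity
Camera | 5
Speaker | 5
Webcam | 4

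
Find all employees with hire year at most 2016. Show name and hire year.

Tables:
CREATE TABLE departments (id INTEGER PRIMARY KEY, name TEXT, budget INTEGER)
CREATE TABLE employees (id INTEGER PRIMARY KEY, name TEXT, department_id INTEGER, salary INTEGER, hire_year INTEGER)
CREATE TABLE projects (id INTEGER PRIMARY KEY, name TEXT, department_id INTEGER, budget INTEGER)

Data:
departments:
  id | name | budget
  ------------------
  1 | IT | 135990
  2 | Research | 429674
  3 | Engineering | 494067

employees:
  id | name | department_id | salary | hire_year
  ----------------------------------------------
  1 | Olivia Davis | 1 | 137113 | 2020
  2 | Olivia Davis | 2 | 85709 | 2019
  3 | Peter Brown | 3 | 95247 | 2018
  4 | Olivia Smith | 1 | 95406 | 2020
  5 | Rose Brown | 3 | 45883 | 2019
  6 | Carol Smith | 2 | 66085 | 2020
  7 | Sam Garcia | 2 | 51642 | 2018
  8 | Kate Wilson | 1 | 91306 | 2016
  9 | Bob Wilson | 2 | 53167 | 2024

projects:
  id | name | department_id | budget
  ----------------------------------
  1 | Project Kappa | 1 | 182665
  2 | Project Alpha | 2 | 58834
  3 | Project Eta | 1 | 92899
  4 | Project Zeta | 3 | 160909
SELECT name, hire_year FROM employees WHERE hire_year <= 2016

Execution result:
name | hire_year
Kate Wilson | 2016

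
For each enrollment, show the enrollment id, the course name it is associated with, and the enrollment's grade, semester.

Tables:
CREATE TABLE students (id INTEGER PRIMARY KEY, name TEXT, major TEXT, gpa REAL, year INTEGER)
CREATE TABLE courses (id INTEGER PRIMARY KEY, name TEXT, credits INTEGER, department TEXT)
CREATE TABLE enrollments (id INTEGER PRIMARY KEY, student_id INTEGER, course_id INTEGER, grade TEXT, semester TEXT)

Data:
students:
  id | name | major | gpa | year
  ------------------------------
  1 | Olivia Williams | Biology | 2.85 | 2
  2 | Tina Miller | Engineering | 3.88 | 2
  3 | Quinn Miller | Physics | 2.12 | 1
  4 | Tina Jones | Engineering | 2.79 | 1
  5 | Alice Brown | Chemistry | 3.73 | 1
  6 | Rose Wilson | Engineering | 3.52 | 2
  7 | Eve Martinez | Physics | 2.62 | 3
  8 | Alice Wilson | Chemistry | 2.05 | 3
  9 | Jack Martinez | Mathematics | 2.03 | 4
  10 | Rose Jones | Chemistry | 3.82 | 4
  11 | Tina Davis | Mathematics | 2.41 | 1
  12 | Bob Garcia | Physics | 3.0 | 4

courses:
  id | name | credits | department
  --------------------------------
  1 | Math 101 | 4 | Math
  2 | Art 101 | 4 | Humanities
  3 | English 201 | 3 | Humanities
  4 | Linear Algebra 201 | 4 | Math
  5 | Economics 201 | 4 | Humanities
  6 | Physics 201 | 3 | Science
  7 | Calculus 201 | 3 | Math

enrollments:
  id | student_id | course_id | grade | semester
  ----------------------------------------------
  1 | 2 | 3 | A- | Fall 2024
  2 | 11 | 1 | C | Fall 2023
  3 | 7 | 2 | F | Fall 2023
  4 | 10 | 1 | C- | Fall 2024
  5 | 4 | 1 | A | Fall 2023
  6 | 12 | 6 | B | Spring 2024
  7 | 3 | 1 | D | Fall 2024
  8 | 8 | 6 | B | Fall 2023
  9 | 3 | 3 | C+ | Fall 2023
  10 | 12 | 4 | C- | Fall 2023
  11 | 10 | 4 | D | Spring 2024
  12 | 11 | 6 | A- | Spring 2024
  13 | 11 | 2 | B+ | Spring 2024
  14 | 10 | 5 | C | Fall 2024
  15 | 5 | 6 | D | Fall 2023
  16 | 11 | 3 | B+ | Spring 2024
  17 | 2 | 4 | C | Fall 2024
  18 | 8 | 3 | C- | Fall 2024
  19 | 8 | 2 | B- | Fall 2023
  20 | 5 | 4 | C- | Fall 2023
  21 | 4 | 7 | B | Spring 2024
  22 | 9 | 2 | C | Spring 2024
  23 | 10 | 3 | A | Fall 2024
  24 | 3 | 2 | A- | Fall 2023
SELECT c.id, p.name AS course, c.grade, c.semester FROM enrollments c JOIN courses p ON c.course_id = p.id

Execution result:
id | course | grade | semester
1 | English 201 | A- | Fall 2024
2 | Math 101 | C | Fall 2023
3 | Art 101 | F | Fall 2023
4 | Math 101 | C- | Fall 2024
5 | Math 101 | A | Fall 2023
6 | Physics 201 | B | Spring 2024
7 | Math 101 | D | Fall 2024
8 | Physics 201 | B | Fall 2023
9 | English 201 | C+ | Fall 2023
10 | Linear Algebra 201 | C- | Fall 2023
11 | Linear Algebra 201 | D | Spring 2024
12 | Physics 201 | A- | Spring 2024
13 | Art 101 | B+ | Spring 2024
14 | Economics 201 | C | Fall 2024
15 | Physics 201 | D | Fall 2023
16 | English 201 | B+ | Spring 2024
17 | Linear Algebra 201 | C | Fall 2024
18 | English 201 | C- | Fall 2024
19 | Art 101 | B- | Fall 2023
20 | Linear Algebra 201 | C- | Fall 2023
21 | Calculus 201 | B | Spring 2024
22 | Art 101 | C | Spring 2024
23 | English 201 | A | Fall 2024
24 | Art 101 | A- | Fall 2023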